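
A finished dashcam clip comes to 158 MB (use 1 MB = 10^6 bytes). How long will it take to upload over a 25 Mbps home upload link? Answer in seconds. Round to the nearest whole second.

51 seconds

File: 158 MB = 1264.0 Mb.
At 25 Mbps: 1264.0 / 25 = 50.6 s ≈ 50.6 seconds.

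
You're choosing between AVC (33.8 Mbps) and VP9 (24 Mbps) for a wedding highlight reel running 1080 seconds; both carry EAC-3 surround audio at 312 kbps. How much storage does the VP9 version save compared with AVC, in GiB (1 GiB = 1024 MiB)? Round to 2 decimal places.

Audio: 312 kbps = 0.312 Mbps.
AVC: 34.112 Mbps × 1080 s = 36841.0 Mb = 4.289 GiB.
VP9: 24.312 Mbps × 1080 s = 26257.0 Mb = 3.057 GiB.
Saving: 4.289 − 3.057 = 1.232 GiB.

1.23 GiB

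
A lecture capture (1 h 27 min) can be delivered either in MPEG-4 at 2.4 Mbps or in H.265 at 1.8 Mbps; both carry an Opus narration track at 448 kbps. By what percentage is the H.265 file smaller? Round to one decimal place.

21.1%

1 h 27 min = 87 min = 5220 s
Audio: 448 kbps = 0.448 Mbps.
MPEG-4: 2.848 Mbps × 5220 s = 14866.6 Mb = 1.858 GB.
H.265: 2.248 Mbps × 5220 s = 11734.6 Mb = 1.467 GB.
Reduction: (1 − 1.467/1.858) × 100 = 21.07%.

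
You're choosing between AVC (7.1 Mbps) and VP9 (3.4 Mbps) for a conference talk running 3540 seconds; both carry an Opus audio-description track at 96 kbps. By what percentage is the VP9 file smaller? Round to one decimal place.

51.4%

Audio: 96 kbps = 0.096 Mbps.
AVC: 7.196 Mbps × 3540 s = 25473.8 Mb = 3.184 GB.
VP9: 3.496 Mbps × 3540 s = 12375.8 Mb = 1.547 GB.
Reduction: (1 − 1.547/3.184) × 100 = 51.42%.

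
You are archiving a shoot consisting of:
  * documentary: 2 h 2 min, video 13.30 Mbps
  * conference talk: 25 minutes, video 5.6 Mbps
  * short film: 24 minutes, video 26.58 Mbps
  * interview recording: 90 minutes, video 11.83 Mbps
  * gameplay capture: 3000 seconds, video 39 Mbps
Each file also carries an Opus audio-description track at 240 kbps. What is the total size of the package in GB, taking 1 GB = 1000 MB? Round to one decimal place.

Audio: 240 kbps = 0.240 Mbps.
documentary: 13.540 Mbps × 7320 s = 99112.8 Mb
conference talk: 5.840 Mbps × 1500 s = 8760.0 Mb
short film: 26.820 Mbps × 1440 s = 38620.8 Mb
interview recording: 12.070 Mbps × 5400 s = 65178.0 Mb
gameplay capture: 39.240 Mbps × 3000 s = 117720.0 Mb
Total: 329391.6 Mb = 41173.9 MB.
= 41.17 GB.

41.2 GB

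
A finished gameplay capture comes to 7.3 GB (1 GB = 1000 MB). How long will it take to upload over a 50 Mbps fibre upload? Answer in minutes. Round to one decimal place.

19.5 minutes

File: 7.3 GB = 58400.0 Mb.
At 50 Mbps: 58400.0 / 50 = 1168.0 s ≈ 19.5 minutes.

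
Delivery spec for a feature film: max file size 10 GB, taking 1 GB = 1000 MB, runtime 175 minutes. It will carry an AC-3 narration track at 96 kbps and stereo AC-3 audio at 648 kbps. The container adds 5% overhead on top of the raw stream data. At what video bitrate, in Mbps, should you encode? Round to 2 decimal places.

6.51 Mbps

Budget: 10 GB = 80000.0 Mb.
Stream payload after overhead: 80000.0 / 1.05 = 76190.5 Mb.
175 min = 10500 s
Total bitrate budget: 76190.5 Mb / 10500 s = 7.256 Mbps.
Audio total: 96 + 648 = 744 kbps = 0.744 Mbps.
Video: 7.256 − 0.744 = 6.512 Mbps.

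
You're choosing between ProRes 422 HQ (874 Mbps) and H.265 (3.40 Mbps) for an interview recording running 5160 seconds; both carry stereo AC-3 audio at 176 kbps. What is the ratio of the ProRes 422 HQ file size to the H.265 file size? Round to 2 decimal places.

244.46

Audio: 176 kbps = 0.176 Mbps.
ProRes 422 HQ: 874.176 Mbps × 5160 s = 4510748.2 Mb = 525.120 GiB.
H.265: 3.576 Mbps × 5160 s = 18452.2 Mb = 2.148 GiB.
Ratio: 525.120 / 2.148 = 244.456.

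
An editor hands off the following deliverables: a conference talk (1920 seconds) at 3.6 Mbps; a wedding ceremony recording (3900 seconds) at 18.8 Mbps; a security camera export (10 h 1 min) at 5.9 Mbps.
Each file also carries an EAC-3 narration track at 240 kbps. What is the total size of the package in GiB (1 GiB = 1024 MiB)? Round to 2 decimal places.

Audio: 240 kbps = 0.240 Mbps.
conference talk: 3.840 Mbps × 1920 s = 7372.8 Mb
wedding ceremony recording: 19.040 Mbps × 3900 s = 74256.0 Mb
security camera export: 6.140 Mbps × 36060 s = 221408.4 Mb
Total: 303037.2 Mb = 37879.7 MB.
= 35.28 GiB.

35.28 GiB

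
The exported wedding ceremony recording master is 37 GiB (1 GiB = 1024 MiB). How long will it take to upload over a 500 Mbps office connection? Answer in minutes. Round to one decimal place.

File: 37 GiB = 317827.6 Mb.
At 500 Mbps: 317827.6 / 500 = 635.7 s ≈ 10.6 minutes.

10.6 minutes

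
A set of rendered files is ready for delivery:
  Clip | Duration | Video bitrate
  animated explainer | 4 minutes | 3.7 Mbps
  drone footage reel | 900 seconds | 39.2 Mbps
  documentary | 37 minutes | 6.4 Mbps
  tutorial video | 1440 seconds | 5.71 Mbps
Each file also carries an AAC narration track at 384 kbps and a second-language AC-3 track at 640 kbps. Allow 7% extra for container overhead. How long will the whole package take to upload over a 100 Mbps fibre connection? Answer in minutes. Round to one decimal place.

Audio total: 384 + 640 = 1024 kbps = 1.024 Mbps.
animated explainer: 4.724 Mbps × 240 s × 1.07 = 1213.1 Mb
drone footage reel: 40.224 Mbps × 900 s × 1.07 = 38735.7 Mb
documentary: 7.424 Mbps × 2220 s × 1.07 = 17635.0 Mb
tutorial video: 6.734 Mbps × 1440 s × 1.07 = 10375.7 Mb
Total: 67959.6 Mb = 8494.9 MB.
At 100 Mbps: 67959.6 / 100 = 680 s ≈ 11.3 minutes.

11.3 minutes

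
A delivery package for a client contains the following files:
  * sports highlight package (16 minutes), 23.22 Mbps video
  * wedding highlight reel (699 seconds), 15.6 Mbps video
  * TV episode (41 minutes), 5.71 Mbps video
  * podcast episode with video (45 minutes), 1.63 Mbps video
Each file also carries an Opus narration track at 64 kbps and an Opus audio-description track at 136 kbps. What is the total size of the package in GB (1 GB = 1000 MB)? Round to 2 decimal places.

Audio total: 64 + 136 = 200 kbps = 0.200 Mbps.
sports highlight package: 23.420 Mbps × 960 s = 22483.2 Mb
wedding highlight reel: 15.800 Mbps × 699 s = 11044.2 Mb
TV episode: 5.910 Mbps × 2460 s = 14538.6 Mb
podcast episode with video: 1.830 Mbps × 2700 s = 4941.0 Mb
Total: 53007.0 Mb = 6625.9 MB.
= 6.626 GB.

6.63 GB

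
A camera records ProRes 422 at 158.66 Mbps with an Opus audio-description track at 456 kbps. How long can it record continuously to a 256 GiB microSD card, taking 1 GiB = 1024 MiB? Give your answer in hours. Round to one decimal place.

Audio: 456 kbps = 0.456 Mbps.
Total bitrate: 158.66 + 0.456 = 159.116 Mbps.
Capacity: 256 GiB = 2,199,023 Mb.
Recording time: 2,199,023 / 159.116 = 13,820 s ≈ 3.84 hours.

3.8 hours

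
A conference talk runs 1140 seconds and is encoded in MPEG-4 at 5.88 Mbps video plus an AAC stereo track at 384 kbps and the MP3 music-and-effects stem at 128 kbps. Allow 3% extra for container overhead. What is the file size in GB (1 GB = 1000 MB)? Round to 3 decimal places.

0.938 GB

Audio total: 384 + 128 = 512 kbps = 0.512 Mbps.
Total bitrate: 5.88 + 0.512 = 6.392 Mbps.
Stream data: 6.392 Mbps × 1140 s = 7286.9 Mb.
With 3% container overhead: ×1.03.
7,505 Mb ÷ 8 = 938.2 MB → 0.9382 GB.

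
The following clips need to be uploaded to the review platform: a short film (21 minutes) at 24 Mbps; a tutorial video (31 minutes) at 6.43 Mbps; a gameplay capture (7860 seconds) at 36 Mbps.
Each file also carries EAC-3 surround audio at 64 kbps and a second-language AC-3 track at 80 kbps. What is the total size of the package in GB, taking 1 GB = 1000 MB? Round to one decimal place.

Audio total: 64 + 80 = 144 kbps = 0.144 Mbps.
short film: 24.144 Mbps × 1260 s = 30421.4 Mb
tutorial video: 6.574 Mbps × 1860 s = 12227.6 Mb
gameplay capture: 36.144 Mbps × 7860 s = 284091.8 Mb
Total: 326740.9 Mb = 40842.6 MB.
= 40.84 GB.

40.8 GB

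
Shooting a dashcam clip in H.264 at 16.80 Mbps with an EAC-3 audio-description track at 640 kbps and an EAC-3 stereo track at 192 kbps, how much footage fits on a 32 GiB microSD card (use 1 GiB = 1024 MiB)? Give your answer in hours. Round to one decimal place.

Audio total: 640 + 192 = 832 kbps = 0.832 Mbps.
Total bitrate: 16.80 + 0.832 = 17.632 Mbps.
Capacity: 32 GiB = 274,878 Mb.
Recording time: 274,878 / 17.632 = 15,590 s ≈ 4.33 hours.

4.3 hours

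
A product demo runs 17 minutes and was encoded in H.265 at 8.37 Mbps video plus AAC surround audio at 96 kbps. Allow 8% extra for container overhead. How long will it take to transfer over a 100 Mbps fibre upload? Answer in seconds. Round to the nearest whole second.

93 seconds

17 min = 1020 s
Audio: 96 kbps = 0.096 Mbps.
Total bitrate: 8.466 Mbps.
File: 8.466 Mbps × 1020 s = 8635.3 Mb.
With 8% container overhead: ×1.08. → 9326.1 Mb.
At 100 Mbps: 9326.1 / 100 = 93.3 s ≈ 93.3 seconds.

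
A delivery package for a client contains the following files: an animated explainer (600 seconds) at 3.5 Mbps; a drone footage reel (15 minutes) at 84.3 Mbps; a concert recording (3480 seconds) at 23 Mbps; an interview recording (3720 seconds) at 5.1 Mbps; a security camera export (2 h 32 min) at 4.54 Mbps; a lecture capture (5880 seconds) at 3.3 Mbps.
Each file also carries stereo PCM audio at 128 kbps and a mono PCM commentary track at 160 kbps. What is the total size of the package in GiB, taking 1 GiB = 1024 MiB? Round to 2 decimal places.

Audio total: 128 + 160 = 288 kbps = 0.288 Mbps.
animated explainer: 3.788 Mbps × 600 s = 2272.8 Mb
drone footage reel: 84.588 Mbps × 900 s = 76129.2 Mb
concert recording: 23.288 Mbps × 3480 s = 81042.2 Mb
interview recording: 5.388 Mbps × 3720 s = 20043.4 Mb
security camera export: 4.828 Mbps × 9120 s = 44031.4 Mb
lecture capture: 3.588 Mbps × 5880 s = 21097.4 Mb
Total: 244616.4 Mb = 30577.0 MB.
= 28.48 GiB.

28.48 GiB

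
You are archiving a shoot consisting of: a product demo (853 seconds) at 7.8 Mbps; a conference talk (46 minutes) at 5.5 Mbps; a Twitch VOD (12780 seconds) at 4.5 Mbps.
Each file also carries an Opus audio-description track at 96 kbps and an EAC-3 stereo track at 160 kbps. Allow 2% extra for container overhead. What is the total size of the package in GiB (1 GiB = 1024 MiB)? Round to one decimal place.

9.9 GiB

Audio total: 96 + 160 = 256 kbps = 0.256 Mbps.
product demo: 8.056 Mbps × 853 s × 1.02 = 7009.2 Mb
conference talk: 5.756 Mbps × 2760 s × 1.02 = 16204.3 Mb
Twitch VOD: 4.756 Mbps × 12780 s × 1.02 = 61997.3 Mb
Total: 85210.8 Mb = 10651.4 MB.
= 9.920 GiB.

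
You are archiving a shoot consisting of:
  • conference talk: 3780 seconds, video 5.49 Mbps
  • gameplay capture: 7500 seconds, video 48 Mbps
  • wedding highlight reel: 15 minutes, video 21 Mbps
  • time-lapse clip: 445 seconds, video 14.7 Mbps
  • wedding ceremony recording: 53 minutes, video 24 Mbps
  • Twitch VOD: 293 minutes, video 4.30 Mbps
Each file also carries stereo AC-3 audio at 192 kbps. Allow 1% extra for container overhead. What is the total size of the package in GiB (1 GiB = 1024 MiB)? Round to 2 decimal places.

Audio: 192 kbps = 0.192 Mbps.
conference talk: 5.682 Mbps × 3780 s × 1.01 = 21692.7 Mb
gameplay capture: 48.192 Mbps × 7500 s × 1.01 = 365054.4 Mb
wedding highlight reel: 21.192 Mbps × 900 s × 1.01 = 19263.5 Mb
time-lapse clip: 14.892 Mbps × 445 s × 1.01 = 6693.2 Mb
wedding ceremony recording: 24.192 Mbps × 3180 s × 1.01 = 77699.9 Mb
Twitch VOD: 4.492 Mbps × 17580 s × 1.01 = 79759.1 Mb
Total: 570162.8 Mb = 71270.3 MB.
= 66.38 GiB.

66.38 GiB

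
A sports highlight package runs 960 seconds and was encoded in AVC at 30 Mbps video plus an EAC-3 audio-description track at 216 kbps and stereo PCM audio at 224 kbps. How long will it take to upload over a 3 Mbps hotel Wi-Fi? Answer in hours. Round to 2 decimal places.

Audio total: 216 + 224 = 440 kbps = 0.440 Mbps.
Total bitrate: 30.440 Mbps.
File: 30.440 Mbps × 960 s = 29222.4 Mb.
At 3 Mbps: 29222.4 / 3 = 9740.8 s ≈ 2.71 hours.

2.71 hours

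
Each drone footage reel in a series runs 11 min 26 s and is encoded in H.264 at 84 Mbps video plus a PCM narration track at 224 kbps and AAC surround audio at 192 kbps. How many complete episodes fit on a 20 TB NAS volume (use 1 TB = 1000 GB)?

2762

11 min 26 s = 686 s
Audio total: 224 + 192 = 416 kbps = 0.416 Mbps.
Total bitrate: 84.416 Mbps.
Per item: 84.416 Mbps × 686 s = 57,909 Mb = 7,239 MB.
Capacity: 20 TB = 160,000,000 Mb; 2762.94 items → 2762 complete.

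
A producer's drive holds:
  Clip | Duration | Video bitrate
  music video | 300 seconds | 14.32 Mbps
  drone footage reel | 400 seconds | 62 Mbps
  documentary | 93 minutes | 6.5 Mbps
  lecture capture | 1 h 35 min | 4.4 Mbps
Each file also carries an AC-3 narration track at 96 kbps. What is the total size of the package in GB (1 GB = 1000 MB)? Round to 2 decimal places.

11.45 GB

Audio: 96 kbps = 0.096 Mbps.
music video: 14.416 Mbps × 300 s = 4324.8 Mb
drone footage reel: 62.096 Mbps × 400 s = 24838.4 Mb
documentary: 6.596 Mbps × 5580 s = 36805.7 Mb
lecture capture: 4.496 Mbps × 5700 s = 25627.2 Mb
Total: 91596.1 Mb = 11449.5 MB.
= 11.45 GB.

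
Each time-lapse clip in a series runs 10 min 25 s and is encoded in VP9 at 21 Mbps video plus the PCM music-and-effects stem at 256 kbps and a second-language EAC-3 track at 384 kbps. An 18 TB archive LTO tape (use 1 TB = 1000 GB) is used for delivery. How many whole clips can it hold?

10646

10 min 25 s = 625 s
Audio total: 256 + 384 = 640 kbps = 0.640 Mbps.
Total bitrate: 21.640 Mbps.
Per item: 21.640 Mbps × 625 s = 13,525 Mb = 1,691 MB.
Capacity: 18 TB = 144,000,000 Mb; 10646.95 items → 10646 complete.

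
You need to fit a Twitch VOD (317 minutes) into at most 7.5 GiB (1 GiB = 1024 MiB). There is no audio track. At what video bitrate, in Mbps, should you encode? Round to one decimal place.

Budget: 7.5 GiB = 64424.5 Mb.
317 min = 19020 s
Total bitrate budget: 64424.5 Mb / 19020 s = 3.387 Mbps.

3.4 Mbps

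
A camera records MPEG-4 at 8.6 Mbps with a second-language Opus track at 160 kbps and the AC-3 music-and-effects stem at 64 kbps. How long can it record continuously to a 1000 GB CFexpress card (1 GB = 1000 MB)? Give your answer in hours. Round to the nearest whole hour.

252 hours

Audio total: 160 + 64 = 224 kbps = 0.224 Mbps.
Total bitrate: 8.6 + 0.224 = 8.824 Mbps.
Capacity: 1000 GB = 8,000,000 Mb.
Recording time: 8,000,000 / 8.824 = 906,618 s ≈ 252 hours.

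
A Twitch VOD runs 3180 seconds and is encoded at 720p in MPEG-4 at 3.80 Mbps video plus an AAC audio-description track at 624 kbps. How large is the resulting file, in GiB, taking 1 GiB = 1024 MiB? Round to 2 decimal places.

1.64 GiB

Audio: 624 kbps = 0.624 Mbps.
Total bitrate: 3.80 + 0.624 = 4.424 Mbps.
Stream data: 4.424 Mbps × 3180 s = 14068.3 Mb.
14,068 Mb = 1,758,540,000 bytes ÷ 1,073,741,824 = 1.638 GiB.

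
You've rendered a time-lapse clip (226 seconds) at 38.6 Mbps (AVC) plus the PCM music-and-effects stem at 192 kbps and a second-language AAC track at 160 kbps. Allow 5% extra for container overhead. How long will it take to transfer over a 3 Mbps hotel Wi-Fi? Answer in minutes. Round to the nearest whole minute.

Audio total: 192 + 160 = 352 kbps = 0.352 Mbps.
Total bitrate: 38.952 Mbps.
File: 38.952 Mbps × 226 s = 8803.2 Mb.
With 5% container overhead: ×1.05. → 9243.3 Mb.
At 3 Mbps: 9243.3 / 3 = 3081.1 s ≈ 51.4 minutes.

51 minutes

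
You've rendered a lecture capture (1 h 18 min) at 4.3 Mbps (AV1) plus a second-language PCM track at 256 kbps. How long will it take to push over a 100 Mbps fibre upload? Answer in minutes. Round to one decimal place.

1 h 18 min = 78 min = 4680 s
Audio: 256 kbps = 0.256 Mbps.
Total bitrate: 4.556 Mbps.
File: 4.556 Mbps × 4680 s = 21322.1 Mb.
At 100 Mbps: 21322.1 / 100 = 213.2 s ≈ 3.55 minutes.

3.6 minutes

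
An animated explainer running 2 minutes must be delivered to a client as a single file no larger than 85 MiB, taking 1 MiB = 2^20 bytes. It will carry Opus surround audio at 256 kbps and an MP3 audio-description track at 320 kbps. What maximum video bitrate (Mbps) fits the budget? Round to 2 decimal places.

5.37 Mbps

Budget: 85 MiB = 713.0 Mb.
2 min = 120 s
Total bitrate budget: 713.0 Mb / 120 s = 5.942 Mbps.
Audio total: 256 + 320 = 576 kbps = 0.576 Mbps.
Video: 5.942 − 0.576 = 5.366 Mbps.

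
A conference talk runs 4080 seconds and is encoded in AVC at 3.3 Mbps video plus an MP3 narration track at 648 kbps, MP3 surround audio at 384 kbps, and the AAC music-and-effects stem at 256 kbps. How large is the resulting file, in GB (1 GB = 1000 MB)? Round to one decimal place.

Audio total: 648 + 384 + 256 = 1288 kbps = 1.288 Mbps.
Total bitrate: 3.3 + 1.288 = 4.588 Mbps.
Stream data: 4.588 Mbps × 4080 s = 18719.0 Mb.
18,719 Mb ÷ 8 = 2,340 MB → 2.340 GB.

2.3 GB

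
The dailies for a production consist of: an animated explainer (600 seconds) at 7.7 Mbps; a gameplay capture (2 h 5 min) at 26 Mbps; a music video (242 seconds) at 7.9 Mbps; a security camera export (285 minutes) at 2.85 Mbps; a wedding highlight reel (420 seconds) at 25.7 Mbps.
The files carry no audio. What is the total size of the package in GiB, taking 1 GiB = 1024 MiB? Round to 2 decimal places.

animated explainer: 7.700 Mbps × 600 s = 4620.0 Mb
gameplay capture: 26.000 Mbps × 7500 s = 195000.0 Mb
music video: 7.900 Mbps × 242 s = 1911.8 Mb
security camera export: 2.850 Mbps × 17100 s = 48735.0 Mb
wedding highlight reel: 25.700 Mbps × 420 s = 10794.0 Mb
Total: 261060.8 Mb = 32632.6 MB.
= 30.39 GiB.

30.39 GiB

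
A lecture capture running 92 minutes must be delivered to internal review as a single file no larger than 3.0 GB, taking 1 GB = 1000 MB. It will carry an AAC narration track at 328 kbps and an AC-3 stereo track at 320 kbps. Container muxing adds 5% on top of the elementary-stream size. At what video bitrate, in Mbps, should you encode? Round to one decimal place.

Budget: 3.0 GB = 24000.0 Mb.
Stream payload after overhead: 24000.0 / 1.05 = 22857.1 Mb.
92 min = 5520 s
Total bitrate budget: 22857.1 Mb / 5520 s = 4.141 Mbps.
Audio total: 328 + 320 = 648 kbps = 0.648 Mbps.
Video: 4.141 − 0.648 = 3.493 Mbps.

3.5 Mbps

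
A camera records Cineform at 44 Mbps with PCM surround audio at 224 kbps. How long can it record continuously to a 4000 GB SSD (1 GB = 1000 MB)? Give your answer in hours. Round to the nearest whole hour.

201 hours

Audio: 224 kbps = 0.224 Mbps.
Total bitrate: 44 + 0.224 = 44.224 Mbps.
Capacity: 4000 GB = 32,000,000 Mb.
Recording time: 32,000,000 / 44.224 = 723,589 s ≈ 201 hours.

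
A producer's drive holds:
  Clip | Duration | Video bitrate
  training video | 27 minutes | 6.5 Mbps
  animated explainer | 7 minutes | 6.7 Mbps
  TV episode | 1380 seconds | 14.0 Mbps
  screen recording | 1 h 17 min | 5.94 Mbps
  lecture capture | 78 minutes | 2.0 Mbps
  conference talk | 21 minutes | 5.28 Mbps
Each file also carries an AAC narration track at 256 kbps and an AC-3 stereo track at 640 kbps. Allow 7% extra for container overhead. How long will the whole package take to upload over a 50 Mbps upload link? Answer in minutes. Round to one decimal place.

Audio total: 256 + 640 = 896 kbps = 0.896 Mbps.
training video: 7.396 Mbps × 1620 s × 1.07 = 12820.2 Mb
animated explainer: 7.596 Mbps × 420 s × 1.07 = 3413.6 Mb
TV episode: 14.896 Mbps × 1380 s × 1.07 = 21995.4 Mb
screen recording: 6.836 Mbps × 4620 s × 1.07 = 33793.1 Mb
lecture capture: 2.896 Mbps × 4680 s × 1.07 = 14502.0 Mb
conference talk: 6.176 Mbps × 1260 s × 1.07 = 8326.5 Mb
Total: 94850.9 Mb = 11856.4 MB.
At 50 Mbps: 94850.9 / 50 = 1897 s ≈ 31.6 minutes.

31.6 minutes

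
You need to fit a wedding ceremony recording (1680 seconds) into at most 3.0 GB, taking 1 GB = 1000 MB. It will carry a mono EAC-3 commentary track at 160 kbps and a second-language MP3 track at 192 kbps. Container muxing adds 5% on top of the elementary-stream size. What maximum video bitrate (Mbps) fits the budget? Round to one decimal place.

Budget: 3.0 GB = 24000.0 Mb.
Stream payload after overhead: 24000.0 / 1.05 = 22857.1 Mb.
Total bitrate budget: 22857.1 Mb / 1680 s = 13.605 Mbps.
Audio total: 160 + 192 = 352 kbps = 0.352 Mbps.
Video: 13.605 − 0.352 = 13.253 Mbps.

13.3 Mbps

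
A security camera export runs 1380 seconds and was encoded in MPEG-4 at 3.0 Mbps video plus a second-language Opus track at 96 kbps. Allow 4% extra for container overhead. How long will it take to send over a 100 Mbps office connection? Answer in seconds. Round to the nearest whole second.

Audio: 96 kbps = 0.096 Mbps.
Total bitrate: 3.096 Mbps.
File: 3.096 Mbps × 1380 s = 4272.5 Mb.
With 4% container overhead: ×1.04. → 4443.4 Mb.
At 100 Mbps: 4443.4 / 100 = 44.4 s ≈ 44.4 seconds.

44 seconds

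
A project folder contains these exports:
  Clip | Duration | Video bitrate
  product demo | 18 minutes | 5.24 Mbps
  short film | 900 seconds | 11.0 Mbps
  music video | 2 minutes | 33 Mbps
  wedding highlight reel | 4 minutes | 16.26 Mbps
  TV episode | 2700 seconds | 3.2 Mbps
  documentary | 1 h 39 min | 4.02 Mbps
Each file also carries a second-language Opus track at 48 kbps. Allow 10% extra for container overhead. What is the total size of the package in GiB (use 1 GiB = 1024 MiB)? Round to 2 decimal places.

7.23 GiB

Audio: 48 kbps = 0.048 Mbps.
product demo: 5.288 Mbps × 1080 s × 1.10 = 6282.1 Mb
short film: 11.048 Mbps × 900 s × 1.10 = 10937.5 Mb
music video: 33.048 Mbps × 120 s × 1.10 = 4362.3 Mb
wedding highlight reel: 16.308 Mbps × 240 s × 1.10 = 4305.3 Mb
TV episode: 3.248 Mbps × 2700 s × 1.10 = 9646.6 Mb
documentary: 4.068 Mbps × 5940 s × 1.10 = 26580.3 Mb
Total: 62114.2 Mb = 7764.3 MB.
= 7.231 GiB.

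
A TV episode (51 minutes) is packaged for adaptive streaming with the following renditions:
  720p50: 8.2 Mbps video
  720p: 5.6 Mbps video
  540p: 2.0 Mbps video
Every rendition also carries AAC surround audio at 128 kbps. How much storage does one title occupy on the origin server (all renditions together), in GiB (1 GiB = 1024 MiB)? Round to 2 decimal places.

51 min = 3060 s
Audio: 128 kbps = 0.128 Mbps.
Sum of rendition bitrates: (8.2+0.128) + (5.6+0.128) + (2.0+0.128) = 16.184 Mbps.
× 3060 s = 49,523 Mb = 6,190 MB = 5.765 GiB.

5.77 GiB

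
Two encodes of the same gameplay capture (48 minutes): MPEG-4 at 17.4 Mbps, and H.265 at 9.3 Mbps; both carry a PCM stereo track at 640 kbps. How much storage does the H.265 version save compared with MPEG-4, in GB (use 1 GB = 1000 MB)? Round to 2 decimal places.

2.92 GB

48 min = 2880 s
Audio: 640 kbps = 0.640 Mbps.
MPEG-4: 18.040 Mbps × 2880 s = 51955.2 Mb = 6.494 GB.
H.265: 9.940 Mbps × 2880 s = 28627.2 Mb = 3.578 GB.
Saving: 6.494 − 3.578 = 2.916 GB.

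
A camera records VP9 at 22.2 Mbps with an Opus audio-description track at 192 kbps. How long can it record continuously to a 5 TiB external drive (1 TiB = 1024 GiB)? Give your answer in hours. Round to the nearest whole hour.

546 hours

Audio: 192 kbps = 0.192 Mbps.
Total bitrate: 22.2 + 0.192 = 22.392 Mbps.
Capacity: 5 TiB = 43,980,465 Mb.
Recording time: 43,980,465 / 22.392 = 1,964,115 s ≈ 546 hours.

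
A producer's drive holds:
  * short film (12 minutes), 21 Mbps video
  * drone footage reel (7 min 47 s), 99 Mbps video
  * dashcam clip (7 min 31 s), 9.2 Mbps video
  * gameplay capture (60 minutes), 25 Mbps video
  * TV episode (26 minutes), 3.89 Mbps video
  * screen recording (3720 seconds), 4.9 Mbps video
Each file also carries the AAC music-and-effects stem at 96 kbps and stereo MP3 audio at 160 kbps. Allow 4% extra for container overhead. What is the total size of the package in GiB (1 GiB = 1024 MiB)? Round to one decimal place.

22.1 GiB

Audio total: 96 + 160 = 256 kbps = 0.256 Mbps.
short film: 21.256 Mbps × 720 s × 1.04 = 15916.5 Mb
drone footage reel: 99.256 Mbps × 467 s × 1.04 = 48206.7 Mb
dashcam clip: 9.456 Mbps × 451 s × 1.04 = 4435.2 Mb
gameplay capture: 25.256 Mbps × 3600 s × 1.04 = 94558.5 Mb
TV episode: 4.146 Mbps × 1560 s × 1.04 = 6726.5 Mb
screen recording: 5.156 Mbps × 3720 s × 1.04 = 19947.5 Mb
Total: 189790.9 Mb = 23723.9 MB.
= 22.09 GiB.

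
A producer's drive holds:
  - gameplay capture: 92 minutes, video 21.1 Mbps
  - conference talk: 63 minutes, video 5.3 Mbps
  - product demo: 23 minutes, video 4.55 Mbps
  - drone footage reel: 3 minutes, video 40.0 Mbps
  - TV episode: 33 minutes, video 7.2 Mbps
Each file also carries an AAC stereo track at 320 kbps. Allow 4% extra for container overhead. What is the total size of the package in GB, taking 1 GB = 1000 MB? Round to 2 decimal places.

21.89 GB

Audio: 320 kbps = 0.320 Mbps.
gameplay capture: 21.420 Mbps × 5520 s × 1.04 = 122967.9 Mb
conference talk: 5.620 Mbps × 3780 s × 1.04 = 22093.3 Mb
product demo: 4.870 Mbps × 1380 s × 1.04 = 6989.4 Mb
drone footage reel: 40.320 Mbps × 180 s × 1.04 = 7547.9 Mb
TV episode: 7.520 Mbps × 1980 s × 1.04 = 15485.2 Mb
Total: 175083.8 Mb = 21885.5 MB.
= 21.89 GB.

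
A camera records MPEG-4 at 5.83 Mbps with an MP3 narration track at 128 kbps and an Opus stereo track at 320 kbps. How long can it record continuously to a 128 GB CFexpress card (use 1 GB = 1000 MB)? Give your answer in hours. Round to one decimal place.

Audio total: 128 + 320 = 448 kbps = 0.448 Mbps.
Total bitrate: 5.83 + 0.448 = 6.278 Mbps.
Capacity: 128 GB = 1,024,000 Mb.
Recording time: 1,024,000 / 6.278 = 163,109 s ≈ 45.3 hours.

45.3 hours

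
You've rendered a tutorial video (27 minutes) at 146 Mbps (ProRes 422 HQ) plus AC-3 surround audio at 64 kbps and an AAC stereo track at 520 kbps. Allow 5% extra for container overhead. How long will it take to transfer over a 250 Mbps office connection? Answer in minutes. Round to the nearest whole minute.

17 minutes

27 min = 1620 s
Audio total: 64 + 520 = 584 kbps = 0.584 Mbps.
Total bitrate: 146.584 Mbps.
File: 146.584 Mbps × 1620 s = 237466.1 Mb.
With 5% container overhead: ×1.05. → 249339.4 Mb.
At 250 Mbps: 249339.4 / 250 = 997.4 s ≈ 16.6 minutes.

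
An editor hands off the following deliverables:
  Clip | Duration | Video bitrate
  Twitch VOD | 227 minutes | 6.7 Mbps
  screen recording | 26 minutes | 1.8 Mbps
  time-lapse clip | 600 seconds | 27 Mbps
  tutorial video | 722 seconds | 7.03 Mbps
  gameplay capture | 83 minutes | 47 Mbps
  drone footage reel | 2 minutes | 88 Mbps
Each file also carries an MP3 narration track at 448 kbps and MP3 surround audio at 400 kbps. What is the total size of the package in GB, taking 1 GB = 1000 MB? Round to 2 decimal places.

47.28 GB

Audio total: 448 + 400 = 848 kbps = 0.848 Mbps.
Twitch VOD: 7.548 Mbps × 13620 s = 102803.8 Mb
screen recording: 2.648 Mbps × 1560 s = 4130.9 Mb
time-lapse clip: 27.848 Mbps × 600 s = 16708.8 Mb
tutorial video: 7.878 Mbps × 722 s = 5687.9 Mb
gameplay capture: 47.848 Mbps × 4980 s = 238283.0 Mb
drone footage reel: 88.848 Mbps × 120 s = 10661.8 Mb
Total: 378276.2 Mb = 47284.5 MB.
= 47.28 GB.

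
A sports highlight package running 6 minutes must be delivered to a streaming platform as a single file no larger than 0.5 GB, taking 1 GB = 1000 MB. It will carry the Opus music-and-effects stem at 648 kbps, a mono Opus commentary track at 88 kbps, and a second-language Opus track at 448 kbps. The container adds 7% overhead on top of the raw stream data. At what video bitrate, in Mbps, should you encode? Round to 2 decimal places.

9.20 Mbps

Budget: 0.5 GB = 4000.0 Mb.
Stream payload after overhead: 4000.0 / 1.07 = 3738.3 Mb.
6 min = 360 s
Total bitrate budget: 3738.3 Mb / 360 s = 10.384 Mbps.
Audio total: 648 + 88 + 448 = 1184 kbps = 1.184 Mbps.
Video: 10.384 − 1.184 = 9.200 Mbps.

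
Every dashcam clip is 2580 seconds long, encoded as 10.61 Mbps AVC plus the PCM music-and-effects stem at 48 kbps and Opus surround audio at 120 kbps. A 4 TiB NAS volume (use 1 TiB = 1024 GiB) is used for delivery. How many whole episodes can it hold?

1265

Audio total: 48 + 120 = 168 kbps = 0.168 Mbps.
Total bitrate: 10.778 Mbps.
Per item: 10.778 Mbps × 2580 s = 27,807 Mb = 3,476 MB.
Capacity: 4 TiB = 35,184,372 Mb; 1265.30 items → 1265 complete.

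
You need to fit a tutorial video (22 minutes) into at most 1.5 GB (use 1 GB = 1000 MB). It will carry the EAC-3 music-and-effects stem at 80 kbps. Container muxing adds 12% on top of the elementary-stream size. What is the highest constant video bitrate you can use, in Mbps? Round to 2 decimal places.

8.04 Mbps

Budget: 1.5 GB = 12000.0 Mb.
Stream payload after overhead: 12000.0 / 1.12 = 10714.3 Mb.
22 min = 1320 s
Total bitrate budget: 10714.3 Mb / 1320 s = 8.117 Mbps.
Audio: 80 kbps = 0.080 Mbps.
Video: 8.117 − 0.080 = 8.037 Mbps.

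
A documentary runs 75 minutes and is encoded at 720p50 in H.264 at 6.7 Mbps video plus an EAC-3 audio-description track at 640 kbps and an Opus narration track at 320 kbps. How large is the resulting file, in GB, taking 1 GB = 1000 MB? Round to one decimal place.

4.3 GB

75 min = 4500 s
Audio total: 640 + 320 = 960 kbps = 0.960 Mbps.
Total bitrate: 6.7 + 0.960 = 7.660 Mbps.
Stream data: 7.660 Mbps × 4500 s = 34470.0 Mb.
34,470 Mb ÷ 8 = 4,309 MB → 4.309 GB.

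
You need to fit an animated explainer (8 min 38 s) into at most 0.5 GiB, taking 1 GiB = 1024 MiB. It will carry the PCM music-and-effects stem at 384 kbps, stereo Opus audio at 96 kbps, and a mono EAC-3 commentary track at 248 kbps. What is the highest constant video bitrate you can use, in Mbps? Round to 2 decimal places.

Budget: 0.5 GiB = 4295.0 Mb.
8 min 38 s = 518 s
Total bitrate budget: 4295.0 Mb / 518 s = 8.291 Mbps.
Audio total: 384 + 96 + 248 = 728 kbps = 0.728 Mbps.
Video: 8.291 − 0.728 = 7.563 Mbps.

7.56 Mbps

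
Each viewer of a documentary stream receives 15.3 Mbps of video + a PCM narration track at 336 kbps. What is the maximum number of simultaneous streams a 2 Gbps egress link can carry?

127

Audio: 336 kbps = 0.336 Mbps.
Per-viewer media rate: 15.636 Mbps.
2 Gbps = 2,000 Mbps; 2,000 / 15.636 = 127.91 → 127 viewers.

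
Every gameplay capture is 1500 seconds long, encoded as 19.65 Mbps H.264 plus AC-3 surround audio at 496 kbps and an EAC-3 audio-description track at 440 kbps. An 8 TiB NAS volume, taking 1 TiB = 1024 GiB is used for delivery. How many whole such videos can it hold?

2278

Audio total: 496 + 440 = 936 kbps = 0.936 Mbps.
Total bitrate: 20.586 Mbps.
Per item: 20.586 Mbps × 1500 s = 30,879 Mb = 3,860 MB.
Capacity: 8 TiB = 70,368,744 Mb; 2278.85 items → 2278 complete.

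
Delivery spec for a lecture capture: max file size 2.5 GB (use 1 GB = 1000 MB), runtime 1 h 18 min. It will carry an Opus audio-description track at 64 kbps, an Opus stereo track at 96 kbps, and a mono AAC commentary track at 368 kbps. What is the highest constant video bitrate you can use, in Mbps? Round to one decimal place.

3.7 Mbps

Budget: 2.5 GB = 20000.0 Mb.
1 h 18 min = 78 min = 4680 s
Total bitrate budget: 20000.0 Mb / 4680 s = 4.274 Mbps.
Audio total: 64 + 96 + 368 = 528 kbps = 0.528 Mbps.
Video: 4.274 − 0.528 = 3.746 Mbps.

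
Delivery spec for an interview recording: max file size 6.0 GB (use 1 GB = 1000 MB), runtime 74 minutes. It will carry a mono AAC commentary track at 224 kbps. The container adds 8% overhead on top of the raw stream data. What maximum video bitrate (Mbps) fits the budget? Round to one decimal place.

Budget: 6.0 GB = 48000.0 Mb.
Stream payload after overhead: 48000.0 / 1.08 = 44444.4 Mb.
74 min = 4440 s
Total bitrate budget: 44444.4 Mb / 4440 s = 10.010 Mbps.
Audio: 224 kbps = 0.224 Mbps.
Video: 10.010 − 0.224 = 9.786 Mbps.

9.8 Mbps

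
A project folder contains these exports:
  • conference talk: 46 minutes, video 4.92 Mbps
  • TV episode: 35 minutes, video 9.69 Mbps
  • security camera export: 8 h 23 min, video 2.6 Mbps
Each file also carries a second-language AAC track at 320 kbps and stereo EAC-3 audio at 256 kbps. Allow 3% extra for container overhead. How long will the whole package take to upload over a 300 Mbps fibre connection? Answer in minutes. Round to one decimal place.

7.6 minutes

Audio total: 320 + 256 = 576 kbps = 0.576 Mbps.
conference talk: 5.496 Mbps × 2760 s × 1.03 = 15624.0 Mb
TV episode: 10.266 Mbps × 2100 s × 1.03 = 22205.4 Mb
security camera export: 3.176 Mbps × 30180 s × 1.03 = 98727.2 Mb
Total: 136556.6 Mb = 17069.6 MB.
At 300 Mbps: 136556.6 / 300 = 455 s ≈ 7.59 minutes.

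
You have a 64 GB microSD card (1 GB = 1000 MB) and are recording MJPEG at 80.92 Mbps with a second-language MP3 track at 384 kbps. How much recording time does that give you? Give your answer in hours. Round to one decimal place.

1.7 hours

Audio: 384 kbps = 0.384 Mbps.
Total bitrate: 80.92 + 0.384 = 81.304 Mbps.
Capacity: 64 GB = 512,000 Mb.
Recording time: 512,000 / 81.304 = 6,297 s ≈ 1.75 hours.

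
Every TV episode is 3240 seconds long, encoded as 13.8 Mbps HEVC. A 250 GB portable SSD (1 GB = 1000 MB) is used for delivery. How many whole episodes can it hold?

44

Per item: 13.800 Mbps × 3240 s = 44,712 Mb = 5,589 MB.
Capacity: 250 GB = 2,000,000 Mb; 44.73 items → 44 complete.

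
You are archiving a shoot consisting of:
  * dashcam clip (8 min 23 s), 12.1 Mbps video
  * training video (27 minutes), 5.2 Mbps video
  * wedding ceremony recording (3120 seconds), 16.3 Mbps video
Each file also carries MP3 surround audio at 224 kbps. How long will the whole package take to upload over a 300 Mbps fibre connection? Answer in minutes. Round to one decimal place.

Audio: 224 kbps = 0.224 Mbps.
dashcam clip: 12.324 Mbps × 503 s = 6199.0 Mb
training video: 5.424 Mbps × 1620 s = 8786.9 Mb
wedding ceremony recording: 16.524 Mbps × 3120 s = 51554.9 Mb
Total: 66540.7 Mb = 8317.6 MB.
At 300 Mbps: 66540.7 / 300 = 222 s ≈ 3.7 minutes.

3.7 minutes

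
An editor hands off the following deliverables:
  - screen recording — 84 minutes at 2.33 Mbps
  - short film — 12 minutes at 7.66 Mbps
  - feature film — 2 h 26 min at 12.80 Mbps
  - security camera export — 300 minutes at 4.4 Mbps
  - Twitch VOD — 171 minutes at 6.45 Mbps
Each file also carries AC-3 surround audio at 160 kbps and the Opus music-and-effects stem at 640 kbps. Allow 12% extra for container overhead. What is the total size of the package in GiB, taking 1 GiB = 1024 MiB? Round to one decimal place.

40.3 GiB

Audio total: 160 + 640 = 800 kbps = 0.800 Mbps.
screen recording: 3.130 Mbps × 5040 s × 1.12 = 17668.2 Mb
short film: 8.460 Mbps × 720 s × 1.12 = 6822.1 Mb
feature film: 13.600 Mbps × 8760 s × 1.12 = 133432.3 Mb
security camera export: 5.200 Mbps × 18000 s × 1.12 = 104832.0 Mb
Twitch VOD: 7.250 Mbps × 10260 s × 1.12 = 83311.2 Mb
Total: 346065.9 Mb = 43258.2 MB.
= 40.29 GiB.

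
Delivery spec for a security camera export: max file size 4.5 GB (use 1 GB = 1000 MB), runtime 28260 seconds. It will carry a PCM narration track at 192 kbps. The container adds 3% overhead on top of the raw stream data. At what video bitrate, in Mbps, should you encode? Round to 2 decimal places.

1.04 Mbps

Budget: 4.5 GB = 36000.0 Mb.
Stream payload after overhead: 36000.0 / 1.03 = 34951.5 Mb.
Total bitrate budget: 34951.5 Mb / 28260 s = 1.237 Mbps.
Audio: 192 kbps = 0.192 Mbps.
Video: 1.237 − 0.192 = 1.045 Mbps.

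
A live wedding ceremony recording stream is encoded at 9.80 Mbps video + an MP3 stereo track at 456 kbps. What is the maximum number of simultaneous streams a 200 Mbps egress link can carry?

Audio: 456 kbps = 0.456 Mbps.
Per-viewer media rate: 10.256 Mbps.
200 Mbps = 200.0 Mbps; 200.0 / 10.256 = 19.50 → 19 viewers.

19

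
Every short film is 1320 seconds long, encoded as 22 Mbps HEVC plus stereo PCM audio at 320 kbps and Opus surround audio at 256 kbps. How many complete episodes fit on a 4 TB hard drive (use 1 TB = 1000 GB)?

Audio total: 320 + 256 = 576 kbps = 0.576 Mbps.
Total bitrate: 22.576 Mbps.
Per item: 22.576 Mbps × 1320 s = 29,800 Mb = 3,725 MB.
Capacity: 4 TB = 32,000,000 Mb; 1073.81 items → 1073 complete.

1073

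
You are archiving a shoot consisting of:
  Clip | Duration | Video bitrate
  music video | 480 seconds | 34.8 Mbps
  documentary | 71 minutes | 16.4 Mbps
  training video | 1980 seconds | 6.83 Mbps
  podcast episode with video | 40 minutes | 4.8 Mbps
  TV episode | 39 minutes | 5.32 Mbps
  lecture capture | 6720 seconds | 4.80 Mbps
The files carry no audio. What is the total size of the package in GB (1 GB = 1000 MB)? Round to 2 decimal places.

music video: 34.800 Mbps × 480 s = 16704.0 Mb
documentary: 16.400 Mbps × 4260 s = 69864.0 Mb
training video: 6.830 Mbps × 1980 s = 13523.4 Mb
podcast episode with video: 4.800 Mbps × 2400 s = 11520.0 Mb
TV episode: 5.320 Mbps × 2340 s = 12448.8 Mb
lecture capture: 4.800 Mbps × 6720 s = 32256.0 Mb
Total: 156316.2 Mb = 19539.5 MB.
= 19.54 GB.

19.54 GB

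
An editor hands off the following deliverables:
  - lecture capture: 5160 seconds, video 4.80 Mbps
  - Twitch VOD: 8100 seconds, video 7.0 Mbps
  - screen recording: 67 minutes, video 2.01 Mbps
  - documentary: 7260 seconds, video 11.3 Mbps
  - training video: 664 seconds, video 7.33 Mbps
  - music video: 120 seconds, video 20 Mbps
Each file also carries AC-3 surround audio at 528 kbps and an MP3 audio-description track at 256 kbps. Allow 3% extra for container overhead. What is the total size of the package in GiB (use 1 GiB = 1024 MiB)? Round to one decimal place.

Audio total: 528 + 256 = 784 kbps = 0.784 Mbps.
lecture capture: 5.584 Mbps × 5160 s × 1.03 = 29677.8 Mb
Twitch VOD: 7.784 Mbps × 8100 s × 1.03 = 64941.9 Mb
screen recording: 2.794 Mbps × 4020 s × 1.03 = 11568.8 Mb
documentary: 12.084 Mbps × 7260 s × 1.03 = 90361.7 Mb
training video: 8.114 Mbps × 664 s × 1.03 = 5549.3 Mb
music video: 20.784 Mbps × 120 s × 1.03 = 2568.9 Mb
Total: 204668.6 Mb = 25583.6 MB.
= 23.83 GiB.

23.8 GiB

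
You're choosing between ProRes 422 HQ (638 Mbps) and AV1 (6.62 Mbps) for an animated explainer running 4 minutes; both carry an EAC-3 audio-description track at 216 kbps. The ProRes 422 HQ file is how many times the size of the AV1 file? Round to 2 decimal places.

93.36

4 min = 240 s
Audio: 216 kbps = 0.216 Mbps.
ProRes 422 HQ: 638.216 Mbps × 240 s = 153171.8 Mb = 17.832 GiB.
AV1: 6.836 Mbps × 240 s = 1640.6 Mb = 0.191 GiB.
Ratio: 17.832 / 0.191 = 93.361.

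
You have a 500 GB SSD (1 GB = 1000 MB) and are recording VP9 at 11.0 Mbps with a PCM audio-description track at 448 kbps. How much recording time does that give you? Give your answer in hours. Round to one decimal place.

Audio: 448 kbps = 0.448 Mbps.
Total bitrate: 11.0 + 0.448 = 11.448 Mbps.
Capacity: 500 GB = 4,000,000 Mb.
Recording time: 4,000,000 / 11.448 = 349,406 s ≈ 97.1 hours.

97.1 hours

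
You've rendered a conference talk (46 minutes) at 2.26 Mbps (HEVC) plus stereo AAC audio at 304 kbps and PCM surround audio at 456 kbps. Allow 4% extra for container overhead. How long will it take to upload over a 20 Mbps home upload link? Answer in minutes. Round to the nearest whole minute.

7 minutes

46 min = 2760 s
Audio total: 304 + 456 = 760 kbps = 0.760 Mbps.
Total bitrate: 3.020 Mbps.
File: 3.020 Mbps × 2760 s = 8335.2 Mb.
With 4% container overhead: ×1.04. → 8668.6 Mb.
At 20 Mbps: 8668.6 / 20 = 433.4 s ≈ 7.22 minutes.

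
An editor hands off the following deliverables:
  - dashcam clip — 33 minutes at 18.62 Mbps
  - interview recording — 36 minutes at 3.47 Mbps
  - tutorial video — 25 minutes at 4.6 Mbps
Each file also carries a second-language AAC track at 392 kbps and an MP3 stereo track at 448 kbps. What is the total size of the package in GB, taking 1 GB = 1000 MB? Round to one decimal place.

Audio total: 392 + 448 = 840 kbps = 0.840 Mbps.
dashcam clip: 19.460 Mbps × 1980 s = 38530.8 Mb
interview recording: 4.310 Mbps × 2160 s = 9309.6 Mb
tutorial video: 5.440 Mbps × 1500 s = 8160.0 Mb
Total: 56000.4 Mb = 7000.1 MB.
= 7.000 GB.

7.0 GB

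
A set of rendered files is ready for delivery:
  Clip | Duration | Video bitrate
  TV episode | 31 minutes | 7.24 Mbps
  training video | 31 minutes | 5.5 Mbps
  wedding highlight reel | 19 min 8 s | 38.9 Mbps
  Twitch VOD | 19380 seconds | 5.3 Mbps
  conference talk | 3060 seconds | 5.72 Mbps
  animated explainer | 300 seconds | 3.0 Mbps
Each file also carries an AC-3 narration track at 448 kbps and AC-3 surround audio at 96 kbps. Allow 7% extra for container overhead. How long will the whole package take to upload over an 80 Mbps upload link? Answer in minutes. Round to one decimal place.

45.6 minutes

Audio total: 448 + 96 = 544 kbps = 0.544 Mbps.
TV episode: 7.784 Mbps × 1860 s × 1.07 = 15491.7 Mb
training video: 6.044 Mbps × 1860 s × 1.07 = 12028.8 Mb
wedding highlight reel: 39.444 Mbps × 1148 s × 1.07 = 48451.4 Mb
Twitch VOD: 5.844 Mbps × 19380 s × 1.07 = 121184.7 Mb
conference talk: 6.264 Mbps × 3060 s × 1.07 = 20509.6 Mb
animated explainer: 3.544 Mbps × 300 s × 1.07 = 1137.6 Mb
Total: 218803.8 Mb = 27350.5 MB.
At 80 Mbps: 218803.8 / 80 = 2735 s ≈ 45.6 minutes.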